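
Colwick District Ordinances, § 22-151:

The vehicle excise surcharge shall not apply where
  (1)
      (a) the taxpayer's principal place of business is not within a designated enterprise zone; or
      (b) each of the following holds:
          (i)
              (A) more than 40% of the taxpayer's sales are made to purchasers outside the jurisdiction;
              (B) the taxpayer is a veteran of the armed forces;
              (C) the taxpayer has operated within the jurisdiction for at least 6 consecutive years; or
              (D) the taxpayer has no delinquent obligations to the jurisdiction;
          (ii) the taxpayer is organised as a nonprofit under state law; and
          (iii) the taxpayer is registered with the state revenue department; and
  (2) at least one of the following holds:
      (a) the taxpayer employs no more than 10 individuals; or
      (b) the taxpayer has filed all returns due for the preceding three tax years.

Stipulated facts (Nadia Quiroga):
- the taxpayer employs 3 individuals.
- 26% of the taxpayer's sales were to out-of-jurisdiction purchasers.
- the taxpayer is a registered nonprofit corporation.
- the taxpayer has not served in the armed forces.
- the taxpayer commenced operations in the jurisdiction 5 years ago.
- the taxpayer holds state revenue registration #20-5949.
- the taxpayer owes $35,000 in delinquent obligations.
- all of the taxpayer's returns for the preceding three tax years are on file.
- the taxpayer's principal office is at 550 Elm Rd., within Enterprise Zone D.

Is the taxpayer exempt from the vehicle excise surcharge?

No — not exempt.

(a) not (in enterprise zone) — not met.
(A) >40% out-of-jur. sales — fails.
(B) veteran — not satisfied.
(C) ≥ 6 yrs in jurisdiction — not met.
(D) no delinquency — fails.
So (i) is not satisfied (F OR F OR F OR F).
(ii) nonprofit — holds.
(iii) state-registered — satisfied.
(b): F AND T AND T → false.
(1) = F OR F = false.
(a) ≤ 10 employees — met.
(b) returns current — satisfied.
So (2) is satisfied (T OR T).
So Overall is not satisfied (F AND T).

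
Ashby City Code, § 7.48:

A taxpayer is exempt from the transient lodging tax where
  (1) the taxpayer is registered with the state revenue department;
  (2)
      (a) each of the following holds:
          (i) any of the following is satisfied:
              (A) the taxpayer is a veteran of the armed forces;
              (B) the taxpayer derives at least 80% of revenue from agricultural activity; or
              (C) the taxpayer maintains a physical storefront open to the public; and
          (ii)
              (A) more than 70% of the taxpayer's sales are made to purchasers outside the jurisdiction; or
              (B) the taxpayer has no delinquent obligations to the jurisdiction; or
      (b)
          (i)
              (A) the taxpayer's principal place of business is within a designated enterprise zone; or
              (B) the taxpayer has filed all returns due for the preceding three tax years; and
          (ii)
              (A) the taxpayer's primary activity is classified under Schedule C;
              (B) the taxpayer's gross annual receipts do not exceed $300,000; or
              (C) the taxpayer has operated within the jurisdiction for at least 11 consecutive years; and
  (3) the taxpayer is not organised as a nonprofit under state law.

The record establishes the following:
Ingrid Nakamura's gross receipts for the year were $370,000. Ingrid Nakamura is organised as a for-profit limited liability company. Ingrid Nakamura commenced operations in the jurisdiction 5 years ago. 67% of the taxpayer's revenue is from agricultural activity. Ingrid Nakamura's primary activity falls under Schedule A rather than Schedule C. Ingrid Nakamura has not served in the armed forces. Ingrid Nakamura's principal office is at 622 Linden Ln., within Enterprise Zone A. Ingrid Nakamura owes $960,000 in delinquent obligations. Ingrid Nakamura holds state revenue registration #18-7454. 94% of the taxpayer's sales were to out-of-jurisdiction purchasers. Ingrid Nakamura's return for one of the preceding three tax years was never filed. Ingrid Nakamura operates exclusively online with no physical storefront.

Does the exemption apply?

No — not exempt.

(1) state-registered — met.
(A) veteran — not satisfied.
(B) ≥80% agricultural — fails.
(C) has storefront — fails.
So (i) is not satisfied (F OR F OR F).
(A) >70% out-of-jur. sales — satisfied.
(B) no delinquency — not satisfied.
(ii): T OR F → true.
(a): F AND T → false.
(A) in enterprise zone — met.
(B) returns current — not met.
(i): T OR F → true.
(A) Schedule C activity — fails.
(B) receipts ≤ $300,000 — not satisfied.
(C) ≥ 11 yrs in jurisdiction — not met.
(ii) = F OR F OR F = false.
So (b) is not satisfied (T AND F).
So (2) is not satisfied (F OR F).
(3) not (nonprofit) — satisfied.
So Overall is not satisfied (T AND F AND T).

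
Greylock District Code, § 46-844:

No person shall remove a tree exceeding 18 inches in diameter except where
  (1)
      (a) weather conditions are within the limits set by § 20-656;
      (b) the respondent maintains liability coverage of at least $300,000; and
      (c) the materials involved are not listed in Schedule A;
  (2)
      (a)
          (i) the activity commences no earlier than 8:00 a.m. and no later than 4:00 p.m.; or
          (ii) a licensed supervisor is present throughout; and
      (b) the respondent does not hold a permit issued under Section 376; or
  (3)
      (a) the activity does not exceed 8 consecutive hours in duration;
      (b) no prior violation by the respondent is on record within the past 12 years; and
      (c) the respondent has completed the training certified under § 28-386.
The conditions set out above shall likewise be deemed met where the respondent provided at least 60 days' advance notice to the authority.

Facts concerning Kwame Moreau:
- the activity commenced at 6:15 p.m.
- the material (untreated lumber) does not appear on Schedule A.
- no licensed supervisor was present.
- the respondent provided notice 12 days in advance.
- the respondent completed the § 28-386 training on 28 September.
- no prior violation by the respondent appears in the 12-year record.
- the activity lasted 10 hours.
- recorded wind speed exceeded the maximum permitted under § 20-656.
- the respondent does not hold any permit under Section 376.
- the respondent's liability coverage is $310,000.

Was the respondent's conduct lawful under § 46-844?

(a) weather ok — not satisfied.
(b) coverage ≥ $300,000 — met.
(c) not (Schedule A material) — holds.
(1): F AND T AND T → false.
(i) start within hours — not met.
(ii) supervisor present — not met.
So (a) is not satisfied (F OR F).
(b) not (holds permit) — met.
(2): F AND T → false.
(a) ≤ 8 hrs duration — not satisfied.
(b) no prior violation — met.
(c) training certified — satisfied.
(3): F AND T AND T → false.
Overall: F OR F OR F → false.
Exception (≥60 days' notice) — not satisfied.
Result: main false OR exception false → false.

No — unlawful.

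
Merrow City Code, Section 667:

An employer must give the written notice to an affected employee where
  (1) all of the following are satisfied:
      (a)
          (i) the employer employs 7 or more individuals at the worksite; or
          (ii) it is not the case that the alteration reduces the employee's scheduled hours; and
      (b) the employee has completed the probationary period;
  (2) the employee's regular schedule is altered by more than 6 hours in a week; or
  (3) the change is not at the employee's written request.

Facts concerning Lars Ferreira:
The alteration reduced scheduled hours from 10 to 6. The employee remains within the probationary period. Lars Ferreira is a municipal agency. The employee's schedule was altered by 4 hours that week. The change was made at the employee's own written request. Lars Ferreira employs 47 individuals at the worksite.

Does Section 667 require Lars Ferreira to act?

(i) ≥ 7 at site — satisfied.
(ii) not (hours reduced) — fails.
So (a) is satisfied (T OR F).
(b) past probation — not met.
(1): T AND F → false.
(2) schedule shift > 6h — not satisfied.
(3) not employee-requested — not met.
Overall = F OR F OR F = false.

No — not required.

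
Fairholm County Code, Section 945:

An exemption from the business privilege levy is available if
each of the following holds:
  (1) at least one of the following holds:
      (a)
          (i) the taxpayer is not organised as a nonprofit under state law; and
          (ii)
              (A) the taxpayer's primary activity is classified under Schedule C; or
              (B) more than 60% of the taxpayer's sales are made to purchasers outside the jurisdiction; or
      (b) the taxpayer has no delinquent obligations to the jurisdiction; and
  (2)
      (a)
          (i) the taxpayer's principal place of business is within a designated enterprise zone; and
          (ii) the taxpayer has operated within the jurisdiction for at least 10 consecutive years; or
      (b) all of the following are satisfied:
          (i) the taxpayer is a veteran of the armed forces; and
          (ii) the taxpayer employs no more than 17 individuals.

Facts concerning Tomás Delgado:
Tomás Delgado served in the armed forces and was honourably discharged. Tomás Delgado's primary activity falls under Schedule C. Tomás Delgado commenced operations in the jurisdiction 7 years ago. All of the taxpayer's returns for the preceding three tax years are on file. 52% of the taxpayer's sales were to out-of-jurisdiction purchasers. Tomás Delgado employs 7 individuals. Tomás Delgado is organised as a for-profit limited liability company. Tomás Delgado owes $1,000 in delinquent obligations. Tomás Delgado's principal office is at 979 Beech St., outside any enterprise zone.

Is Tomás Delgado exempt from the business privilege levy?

Yes — exempt.

(i) not (nonprofit) — holds.
(A) Schedule C activity — holds.
(B) >60% out-of-jur. sales — not met.
So (ii) is satisfied (T OR F).
(a) = T AND T = true.
(b) no delinquency — not met.
(1) = T OR F = true.
(i) in enterprise zone — not met.
(ii) ≥ 10 yrs in jurisdiction — not satisfied.
(a) = F AND F = false.
(i) veteran — satisfied.
(ii) ≤ 17 employees — holds.
(b): T AND T → true.
So (2) is satisfied (F OR T).
Overall: T AND T → true.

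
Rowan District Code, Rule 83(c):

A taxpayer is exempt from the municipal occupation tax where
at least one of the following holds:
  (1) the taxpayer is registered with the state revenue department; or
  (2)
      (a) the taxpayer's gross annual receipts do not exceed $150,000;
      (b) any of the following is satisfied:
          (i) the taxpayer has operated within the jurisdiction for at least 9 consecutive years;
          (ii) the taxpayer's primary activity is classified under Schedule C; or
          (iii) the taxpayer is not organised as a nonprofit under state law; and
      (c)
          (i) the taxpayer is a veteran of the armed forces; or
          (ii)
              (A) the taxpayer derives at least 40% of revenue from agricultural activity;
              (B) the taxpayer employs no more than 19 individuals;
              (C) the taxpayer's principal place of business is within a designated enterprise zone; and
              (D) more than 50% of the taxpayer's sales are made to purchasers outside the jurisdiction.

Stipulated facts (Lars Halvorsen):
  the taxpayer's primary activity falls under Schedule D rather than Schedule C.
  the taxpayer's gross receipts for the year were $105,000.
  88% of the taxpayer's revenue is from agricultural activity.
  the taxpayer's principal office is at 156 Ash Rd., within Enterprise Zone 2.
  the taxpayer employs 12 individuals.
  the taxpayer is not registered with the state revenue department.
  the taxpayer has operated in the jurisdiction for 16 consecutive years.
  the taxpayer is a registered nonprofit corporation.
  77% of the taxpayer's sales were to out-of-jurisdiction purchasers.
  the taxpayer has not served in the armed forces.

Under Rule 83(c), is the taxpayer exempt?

Yes — exempt.

(1) state-registered — fails.
(a) receipts ≤ $150,000 — holds.
(i) ≥ 9 yrs in jurisdiction — holds.
(ii) Schedule C activity — not satisfied.
(iii) not (nonprofit) — not satisfied.
So (b) is satisfied (T OR F OR F).
(i) veteran — not met.
(A) ≥40% agricultural — satisfied.
(B) ≤ 19 employees — met.
(C) in enterprise zone — satisfied.
(D) >50% out-of-jur. sales — satisfied.
So (ii) is satisfied (T AND T AND T AND T).
(c) = F OR T = true.
So (2) is satisfied (T AND T AND T).
So Overall is satisfied (F OR T).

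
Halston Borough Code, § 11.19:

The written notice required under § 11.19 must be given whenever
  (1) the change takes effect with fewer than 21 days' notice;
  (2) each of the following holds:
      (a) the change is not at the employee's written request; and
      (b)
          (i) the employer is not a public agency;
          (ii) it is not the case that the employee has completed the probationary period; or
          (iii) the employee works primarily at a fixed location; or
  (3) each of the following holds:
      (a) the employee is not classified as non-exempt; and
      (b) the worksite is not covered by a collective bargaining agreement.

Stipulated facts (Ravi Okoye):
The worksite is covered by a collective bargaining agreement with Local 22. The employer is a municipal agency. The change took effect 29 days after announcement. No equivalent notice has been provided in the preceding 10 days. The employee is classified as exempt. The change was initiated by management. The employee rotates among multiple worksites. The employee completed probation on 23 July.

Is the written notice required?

(1) < 21 days' notice — not met.
(a) not employee-requested — met.
(i) not (public agency) — not satisfied.
(ii) not (past probation) — not met.
(iii) fixed location — not met.
(b) = F OR F OR F = false.
(2) = T AND F = false.
(a) not (non-exempt) — met.
(b) no CBA — fails.
(3): T AND F → false.
Overall: F OR F OR F → false.

No — not required.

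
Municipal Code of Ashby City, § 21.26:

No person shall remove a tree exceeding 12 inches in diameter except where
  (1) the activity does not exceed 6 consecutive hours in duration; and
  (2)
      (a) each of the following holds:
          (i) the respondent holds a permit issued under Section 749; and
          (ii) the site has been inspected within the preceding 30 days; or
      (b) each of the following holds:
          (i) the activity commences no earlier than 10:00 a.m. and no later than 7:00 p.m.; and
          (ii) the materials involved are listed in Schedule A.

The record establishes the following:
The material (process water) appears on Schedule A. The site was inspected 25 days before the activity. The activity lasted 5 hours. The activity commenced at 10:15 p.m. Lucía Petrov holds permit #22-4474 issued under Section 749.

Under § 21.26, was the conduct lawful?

(1) ≤ 6 hrs duration — satisfied.
(i) holds permit — holds.
(ii) site inspected — holds.
(a) = T AND T = true.
(i) start within hours — fails.
(ii) Schedule A material — satisfied.
(b) = F AND T = false.
(2) = T OR F = true.
So Overall is satisfied (T AND T).

Yes — lawful.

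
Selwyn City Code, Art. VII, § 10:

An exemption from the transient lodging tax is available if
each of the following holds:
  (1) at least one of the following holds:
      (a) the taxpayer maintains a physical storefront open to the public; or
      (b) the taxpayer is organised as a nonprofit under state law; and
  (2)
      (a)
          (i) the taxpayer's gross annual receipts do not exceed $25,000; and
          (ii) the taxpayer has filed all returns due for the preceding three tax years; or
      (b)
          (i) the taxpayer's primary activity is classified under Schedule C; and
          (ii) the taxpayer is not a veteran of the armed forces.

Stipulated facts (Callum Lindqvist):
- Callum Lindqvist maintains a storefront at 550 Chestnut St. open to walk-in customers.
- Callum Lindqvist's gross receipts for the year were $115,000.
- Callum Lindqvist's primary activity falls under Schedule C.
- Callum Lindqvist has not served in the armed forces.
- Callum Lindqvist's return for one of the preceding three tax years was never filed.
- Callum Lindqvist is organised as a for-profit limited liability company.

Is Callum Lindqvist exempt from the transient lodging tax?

(a) has storefront — satisfied.
(b) nonprofit — not satisfied.
(1): T OR F → true.
(i) receipts ≤ $25,000 — fails.
(ii) returns current — fails.
(a): F AND F → false.
(i) Schedule C activity — satisfied.
(ii) not (veteran) — holds.
(b): T AND T → true.
(2): F OR T → true.
Overall = T AND T = true.

Yes — exempt.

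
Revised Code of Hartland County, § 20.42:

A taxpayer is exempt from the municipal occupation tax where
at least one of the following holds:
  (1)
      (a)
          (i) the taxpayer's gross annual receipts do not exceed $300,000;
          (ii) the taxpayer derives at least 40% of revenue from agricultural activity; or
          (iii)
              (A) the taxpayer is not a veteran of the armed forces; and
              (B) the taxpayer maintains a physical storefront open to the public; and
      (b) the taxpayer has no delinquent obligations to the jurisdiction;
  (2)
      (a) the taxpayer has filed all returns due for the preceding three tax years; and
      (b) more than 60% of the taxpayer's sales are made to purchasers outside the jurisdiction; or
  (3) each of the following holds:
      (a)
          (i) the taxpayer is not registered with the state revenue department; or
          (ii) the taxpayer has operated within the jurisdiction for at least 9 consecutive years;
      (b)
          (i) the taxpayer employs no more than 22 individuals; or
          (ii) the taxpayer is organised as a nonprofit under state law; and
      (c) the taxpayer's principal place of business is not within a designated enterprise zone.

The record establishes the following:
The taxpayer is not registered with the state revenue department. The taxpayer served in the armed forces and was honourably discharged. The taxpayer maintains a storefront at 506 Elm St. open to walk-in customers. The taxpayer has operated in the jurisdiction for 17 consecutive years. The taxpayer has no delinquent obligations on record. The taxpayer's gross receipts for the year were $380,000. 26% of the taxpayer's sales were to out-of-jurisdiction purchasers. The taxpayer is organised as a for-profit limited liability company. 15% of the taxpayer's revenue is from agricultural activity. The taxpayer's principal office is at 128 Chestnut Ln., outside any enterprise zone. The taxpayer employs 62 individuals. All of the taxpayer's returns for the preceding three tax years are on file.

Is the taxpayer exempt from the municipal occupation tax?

(i) receipts ≤ $300,000 — not satisfied.
(ii) ≥40% agricultural — fails.
(A) not (veteran) — not satisfied.
(B) has storefront — met.
(iii) = F AND T = false.
So (a) is not satisfied (F OR F OR F).
(b) no delinquency — satisfied.
So (1) is not satisfied (F AND T).
(a) returns current — holds.
(b) >60% out-of-jur. sales — fails.
(2) = T AND F = false.
(i) not (state-registered) — holds.
(ii) ≥ 9 yrs in jurisdiction — satisfied.
(a): T OR T → true.
(i) ≤ 22 employees — not satisfied.
(ii) nonprofit — fails.
So (b) is not satisfied (F OR F).
(c) not (in enterprise zone) — satisfied.
(3): T AND F AND T → false.
Overall = F OR F OR F = false.

No — not exempt.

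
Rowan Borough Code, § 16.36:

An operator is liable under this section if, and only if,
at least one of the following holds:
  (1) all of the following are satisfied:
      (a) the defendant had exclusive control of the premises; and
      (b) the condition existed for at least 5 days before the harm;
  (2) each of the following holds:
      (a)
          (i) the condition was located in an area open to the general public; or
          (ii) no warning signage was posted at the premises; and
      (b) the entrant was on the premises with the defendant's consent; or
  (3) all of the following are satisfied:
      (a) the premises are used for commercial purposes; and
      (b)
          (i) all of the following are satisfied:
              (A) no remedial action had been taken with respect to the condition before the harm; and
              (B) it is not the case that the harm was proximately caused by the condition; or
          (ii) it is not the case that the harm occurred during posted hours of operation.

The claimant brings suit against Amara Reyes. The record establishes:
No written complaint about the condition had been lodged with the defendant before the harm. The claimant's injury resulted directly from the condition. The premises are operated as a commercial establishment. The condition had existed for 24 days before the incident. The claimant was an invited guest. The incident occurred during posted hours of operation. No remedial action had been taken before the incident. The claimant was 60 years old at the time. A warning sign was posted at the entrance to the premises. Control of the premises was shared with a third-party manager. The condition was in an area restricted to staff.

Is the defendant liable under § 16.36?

(a) exclusive control — not satisfied.
(b) condition ≥5 days old — satisfied.
(1): F AND T → false.
(i) public area — not met.
(ii) no signage posted — not satisfied.
(a) = F OR F = false.
(b) consent to enter — met.
(2) = F AND T = false.
(a) commercial use — satisfied.
(A) no remedial action — met.
(B) not (proximate cause) — not met.
(i) = T AND F = false.
(ii) not (during posted hours) — not met.
So (b) is not satisfied (F OR F).
(3) = T AND F = false.
Overall = F OR F OR F = false.

No — not liable.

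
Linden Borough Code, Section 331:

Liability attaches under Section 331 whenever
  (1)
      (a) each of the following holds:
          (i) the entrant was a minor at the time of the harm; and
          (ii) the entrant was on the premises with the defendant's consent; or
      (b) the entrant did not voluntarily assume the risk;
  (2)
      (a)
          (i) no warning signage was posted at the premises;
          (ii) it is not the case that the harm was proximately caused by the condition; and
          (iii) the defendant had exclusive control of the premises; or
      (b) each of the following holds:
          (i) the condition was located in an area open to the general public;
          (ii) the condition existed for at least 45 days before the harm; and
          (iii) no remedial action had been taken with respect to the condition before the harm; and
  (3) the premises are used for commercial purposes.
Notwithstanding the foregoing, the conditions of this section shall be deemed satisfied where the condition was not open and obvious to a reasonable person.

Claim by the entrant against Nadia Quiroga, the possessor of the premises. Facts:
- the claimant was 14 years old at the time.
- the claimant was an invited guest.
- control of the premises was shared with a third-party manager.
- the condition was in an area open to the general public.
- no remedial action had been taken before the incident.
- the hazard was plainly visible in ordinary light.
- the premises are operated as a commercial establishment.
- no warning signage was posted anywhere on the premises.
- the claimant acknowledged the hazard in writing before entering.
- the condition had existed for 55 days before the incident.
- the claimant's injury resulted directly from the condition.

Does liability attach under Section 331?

(i) entrant a minor — satisfied.
(ii) consent to enter — holds.
(a) = T AND T = true.
(b) no assumed risk — not met.
(1) = T OR F = true.
(i) no signage posted — holds.
(ii) not (proximate cause) — not satisfied.
(iii) exclusive control — not satisfied.
(a) = T AND F AND F = false.
(i) public area — satisfied.
(ii) condition ≥45 days old — holds.
(iii) no remedial action — met.
(b): T AND T AND T → true.
So (2) is satisfied (F OR T).
(3) commercial use — satisfied.
Overall: T AND T AND T → true.
Exception (not open/obvious) — not satisfied.
Result: main true OR exception false → true.

Yes — liable.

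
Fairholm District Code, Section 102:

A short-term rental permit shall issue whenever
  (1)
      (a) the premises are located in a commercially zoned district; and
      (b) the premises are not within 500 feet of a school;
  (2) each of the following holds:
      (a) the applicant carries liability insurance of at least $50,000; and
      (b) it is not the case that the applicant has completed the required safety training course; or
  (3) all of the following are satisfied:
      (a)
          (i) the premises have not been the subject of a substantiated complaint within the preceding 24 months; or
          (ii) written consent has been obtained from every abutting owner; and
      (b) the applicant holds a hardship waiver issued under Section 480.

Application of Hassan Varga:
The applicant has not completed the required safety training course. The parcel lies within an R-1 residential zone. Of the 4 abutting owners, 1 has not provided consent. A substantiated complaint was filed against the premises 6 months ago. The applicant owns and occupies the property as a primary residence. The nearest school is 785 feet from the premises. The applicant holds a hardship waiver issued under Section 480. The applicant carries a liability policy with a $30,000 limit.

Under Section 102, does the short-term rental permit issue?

No — denied.

(a) commercially zoned — fails.
(b) ≥500 ft from school — satisfied.
So (1) is not satisfied (F AND T).
(a) insurance ≥ $50,000 — not satisfied.
(b) not (safety training) — met.
(2) = F AND T = false.
(i) no complaint in 24 mo. — fails.
(ii) all abutters consent — not satisfied.
So (a) is not satisfied (F OR F).
(b) hardship waiver — holds.
(3) = F AND T = false.
Overall: F OR F OR F → false.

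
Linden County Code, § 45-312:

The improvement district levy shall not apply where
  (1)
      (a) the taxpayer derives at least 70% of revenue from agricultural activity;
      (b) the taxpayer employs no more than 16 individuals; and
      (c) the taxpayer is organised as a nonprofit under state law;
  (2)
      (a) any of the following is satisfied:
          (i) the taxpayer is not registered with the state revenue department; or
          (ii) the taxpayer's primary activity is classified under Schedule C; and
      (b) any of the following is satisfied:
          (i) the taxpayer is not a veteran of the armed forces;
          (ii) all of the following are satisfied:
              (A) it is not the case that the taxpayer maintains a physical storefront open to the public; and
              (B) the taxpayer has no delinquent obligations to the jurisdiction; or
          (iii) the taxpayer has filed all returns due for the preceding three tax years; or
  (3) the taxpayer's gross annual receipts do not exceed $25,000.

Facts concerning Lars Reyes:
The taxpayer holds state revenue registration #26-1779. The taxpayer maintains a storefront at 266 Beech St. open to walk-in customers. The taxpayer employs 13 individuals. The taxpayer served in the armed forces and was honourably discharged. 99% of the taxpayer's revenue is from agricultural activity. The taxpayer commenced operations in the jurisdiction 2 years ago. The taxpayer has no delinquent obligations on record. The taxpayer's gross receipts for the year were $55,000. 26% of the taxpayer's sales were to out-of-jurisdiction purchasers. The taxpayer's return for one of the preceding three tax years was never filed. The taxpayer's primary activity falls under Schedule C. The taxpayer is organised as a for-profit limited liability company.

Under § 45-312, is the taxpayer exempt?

(a) ≥70% agricultural — satisfied.
(b) ≤ 16 employees — met.
(c) nonprofit — not met.
(1): T AND T AND F → false.
(i) not (state-registered) — not satisfied.
(ii) Schedule C activity — met.
(a) = F OR T = true.
(i) not (veteran) — not satisfied.
(A) not (has storefront) — not met.
(B) no delinquency — holds.
So (ii) is not satisfied (F AND T).
(iii) returns current — not met.
(b): F OR F OR F → false.
(2): T AND F → false.
(3) receipts ≤ $25,000 — not met.
So Overall is not satisfied (F OR F OR F).

No — not exempt.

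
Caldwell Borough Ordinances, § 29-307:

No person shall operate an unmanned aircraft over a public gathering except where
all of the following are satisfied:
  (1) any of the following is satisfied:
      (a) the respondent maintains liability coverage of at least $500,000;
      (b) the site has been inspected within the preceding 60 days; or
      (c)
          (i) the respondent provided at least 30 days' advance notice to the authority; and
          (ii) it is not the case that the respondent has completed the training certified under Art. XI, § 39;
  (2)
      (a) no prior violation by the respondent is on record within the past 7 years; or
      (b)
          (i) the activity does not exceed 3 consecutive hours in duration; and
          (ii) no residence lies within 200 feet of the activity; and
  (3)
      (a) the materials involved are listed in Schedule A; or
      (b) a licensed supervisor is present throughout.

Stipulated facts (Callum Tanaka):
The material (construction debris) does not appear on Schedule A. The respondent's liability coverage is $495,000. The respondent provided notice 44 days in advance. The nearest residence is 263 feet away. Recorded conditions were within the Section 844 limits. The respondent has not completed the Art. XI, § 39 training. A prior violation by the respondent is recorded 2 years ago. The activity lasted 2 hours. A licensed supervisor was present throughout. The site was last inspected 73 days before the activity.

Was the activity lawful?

Yes — lawful.

(a) coverage ≥ $500,000 — not satisfied.
(b) site inspected — fails.
(i) ≥30 days' notice — met.
(ii) not (training certified) — satisfied.
(c): T AND T → true.
(1) = F OR F OR T = true.
(a) no prior violation — fails.
(i) ≤ 3 hrs duration — met.
(ii) no residence in 200 ft — satisfied.
(b): T AND T → true.
(2): F OR T → true.
(a) Schedule A material — not met.
(b) supervisor present — satisfied.
So (3) is satisfied (F OR T).
Overall = T AND T AND T = true.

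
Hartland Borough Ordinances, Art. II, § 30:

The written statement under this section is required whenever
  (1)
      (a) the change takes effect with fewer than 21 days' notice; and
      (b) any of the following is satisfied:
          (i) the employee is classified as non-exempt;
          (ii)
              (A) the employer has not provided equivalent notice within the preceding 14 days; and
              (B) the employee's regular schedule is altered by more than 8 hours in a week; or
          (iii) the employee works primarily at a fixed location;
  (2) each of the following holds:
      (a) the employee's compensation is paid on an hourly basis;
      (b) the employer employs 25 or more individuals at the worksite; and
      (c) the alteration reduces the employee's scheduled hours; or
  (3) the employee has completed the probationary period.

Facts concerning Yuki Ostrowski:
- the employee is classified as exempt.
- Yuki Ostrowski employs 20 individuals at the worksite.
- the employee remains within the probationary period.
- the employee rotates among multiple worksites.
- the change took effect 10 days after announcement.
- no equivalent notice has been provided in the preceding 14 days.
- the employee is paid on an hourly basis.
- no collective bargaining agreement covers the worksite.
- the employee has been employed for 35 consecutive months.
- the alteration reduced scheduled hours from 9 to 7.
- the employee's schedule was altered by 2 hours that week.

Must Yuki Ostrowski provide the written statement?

(a) < 21 days' notice — holds.
(i) non-exempt — fails.
(A) no recent notice — met.
(B) schedule shift > 8h — not met.
(ii) = T AND F = false.
(iii) fixed location — fails.
(b) = F OR F OR F = false.
So (1) is not satisfied (T AND F).
(a) hourly-paid — holds.
(b) ≥ 25 at site — not met.
(c) hours reduced — met.
(2) = T AND F AND T = false.
(3) past probation — not met.
Overall: F OR F OR F → false.

No — not required.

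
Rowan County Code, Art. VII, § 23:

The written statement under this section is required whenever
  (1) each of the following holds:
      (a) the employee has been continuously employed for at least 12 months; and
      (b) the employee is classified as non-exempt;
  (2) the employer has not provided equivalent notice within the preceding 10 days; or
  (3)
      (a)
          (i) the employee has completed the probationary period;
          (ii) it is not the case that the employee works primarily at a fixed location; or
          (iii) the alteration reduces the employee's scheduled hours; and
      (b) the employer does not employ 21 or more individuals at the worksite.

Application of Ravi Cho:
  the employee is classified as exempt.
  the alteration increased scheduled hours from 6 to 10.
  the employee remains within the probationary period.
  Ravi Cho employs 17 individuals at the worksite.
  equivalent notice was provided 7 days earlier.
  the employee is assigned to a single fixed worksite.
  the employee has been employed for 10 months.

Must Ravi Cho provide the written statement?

(a) tenure ≥ 12 mo. — not met.
(b) non-exempt — not met.
(1) = F AND F = false.
(2) no recent notice — not satisfied.
(i) past probation — not met.
(ii) not (fixed location) — fails.
(iii) hours reduced — not satisfied.
So (a) is not satisfied (F OR F OR F).
(b) not (≥ 21 at site) — holds.
(3): F AND T → false.
So Overall is not satisfied (F OR F OR F).

No — not required.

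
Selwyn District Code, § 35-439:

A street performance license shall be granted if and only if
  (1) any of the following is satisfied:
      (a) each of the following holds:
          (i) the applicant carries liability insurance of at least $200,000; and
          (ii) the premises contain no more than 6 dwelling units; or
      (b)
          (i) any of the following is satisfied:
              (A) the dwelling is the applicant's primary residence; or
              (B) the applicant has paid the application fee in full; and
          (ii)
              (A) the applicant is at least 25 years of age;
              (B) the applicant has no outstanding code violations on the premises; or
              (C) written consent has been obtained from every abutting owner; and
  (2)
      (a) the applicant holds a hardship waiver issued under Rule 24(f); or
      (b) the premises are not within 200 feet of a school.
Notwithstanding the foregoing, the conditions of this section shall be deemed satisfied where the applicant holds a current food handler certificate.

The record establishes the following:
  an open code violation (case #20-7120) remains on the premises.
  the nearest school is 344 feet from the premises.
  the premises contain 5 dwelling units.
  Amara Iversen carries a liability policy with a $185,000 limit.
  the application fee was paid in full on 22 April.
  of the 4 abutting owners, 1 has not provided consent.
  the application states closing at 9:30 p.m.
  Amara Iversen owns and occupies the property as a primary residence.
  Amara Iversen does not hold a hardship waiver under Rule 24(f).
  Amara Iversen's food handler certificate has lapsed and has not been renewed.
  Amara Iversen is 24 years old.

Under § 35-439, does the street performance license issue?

No — denied.

(i) insurance ≥ $200,000 — not met.
(ii) ≤ 6 units — met.
So (a) is not satisfied (F AND T).
(A) primary residence — met.
(B) fee paid — satisfied.
So (i) is satisfied (T OR T).
(A) age ≥ 25 — fails.
(B) no code violations — fails.
(C) all abutters consent — not satisfied.
So (ii) is not satisfied (F OR F OR F).
(b) = T AND F = false.
So (1) is not satisfied (F OR F).
(a) hardship waiver — fails.
(b) ≥200 ft from school — holds.
(2) = F OR T = true.
So Overall is not satisfied (F AND T).
Exception (food handler cert.) — not satisfied.
Result: main false OR exception false → false.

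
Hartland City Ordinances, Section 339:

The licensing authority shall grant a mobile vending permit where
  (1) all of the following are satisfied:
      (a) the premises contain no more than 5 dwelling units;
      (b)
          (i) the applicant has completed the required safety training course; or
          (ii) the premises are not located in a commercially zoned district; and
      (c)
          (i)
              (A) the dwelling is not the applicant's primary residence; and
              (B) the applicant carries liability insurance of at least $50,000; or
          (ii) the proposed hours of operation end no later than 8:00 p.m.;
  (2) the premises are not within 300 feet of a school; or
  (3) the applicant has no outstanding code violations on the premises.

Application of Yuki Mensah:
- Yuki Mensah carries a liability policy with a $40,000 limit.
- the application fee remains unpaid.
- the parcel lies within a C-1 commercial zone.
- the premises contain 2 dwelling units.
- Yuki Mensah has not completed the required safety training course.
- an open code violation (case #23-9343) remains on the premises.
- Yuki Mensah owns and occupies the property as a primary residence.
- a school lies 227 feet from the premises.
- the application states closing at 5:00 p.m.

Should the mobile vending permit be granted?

No — denied.

(a) ≤ 5 units — holds.
(i) safety training — not satisfied.
(ii) not (commercially zoned) — not met.
(b) = F OR F = false.
(A) not (primary residence) — fails.
(B) insurance ≥ $50,000 — fails.
(i): F AND F → false.
(ii) closes by 8 p.m. — met.
(c): F OR T → true.
(1) = T AND F AND T = false.
(2) ≥300 ft from school — not satisfied.
(3) no code violations — fails.
Overall: F OR F OR F → false.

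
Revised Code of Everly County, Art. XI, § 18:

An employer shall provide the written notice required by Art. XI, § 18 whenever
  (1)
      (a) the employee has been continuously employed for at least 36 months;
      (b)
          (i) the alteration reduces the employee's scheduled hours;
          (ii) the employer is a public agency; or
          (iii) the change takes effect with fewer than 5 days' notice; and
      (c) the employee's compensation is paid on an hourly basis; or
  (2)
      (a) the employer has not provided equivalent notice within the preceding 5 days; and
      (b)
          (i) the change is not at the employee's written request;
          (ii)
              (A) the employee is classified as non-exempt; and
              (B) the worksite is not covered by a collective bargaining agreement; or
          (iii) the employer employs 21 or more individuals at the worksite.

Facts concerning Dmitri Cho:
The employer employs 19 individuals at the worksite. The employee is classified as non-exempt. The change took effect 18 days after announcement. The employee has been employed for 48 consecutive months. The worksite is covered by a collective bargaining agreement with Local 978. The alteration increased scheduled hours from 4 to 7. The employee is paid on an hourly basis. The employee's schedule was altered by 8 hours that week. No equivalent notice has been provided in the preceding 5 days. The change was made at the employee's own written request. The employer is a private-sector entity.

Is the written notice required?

No — not required.

(a) tenure ≥ 36 mo. — holds.
(i) hours reduced — not satisfied.
(ii) public agency — not satisfied.
(iii) < 5 days' notice — fails.
(b): F OR F OR F → false.
(c) hourly-paid — holds.
(1): T AND F AND T → false.
(a) no recent notice — met.
(i) not employee-requested — not met.
(A) non-exempt — holds.
(B) no CBA — not satisfied.
(ii): T AND F → false.
(iii) ≥ 21 at site — not satisfied.
So (b) is not satisfied (F OR F OR F).
(2) = T AND F = false.
So Overall is not satisfied (F OR F).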